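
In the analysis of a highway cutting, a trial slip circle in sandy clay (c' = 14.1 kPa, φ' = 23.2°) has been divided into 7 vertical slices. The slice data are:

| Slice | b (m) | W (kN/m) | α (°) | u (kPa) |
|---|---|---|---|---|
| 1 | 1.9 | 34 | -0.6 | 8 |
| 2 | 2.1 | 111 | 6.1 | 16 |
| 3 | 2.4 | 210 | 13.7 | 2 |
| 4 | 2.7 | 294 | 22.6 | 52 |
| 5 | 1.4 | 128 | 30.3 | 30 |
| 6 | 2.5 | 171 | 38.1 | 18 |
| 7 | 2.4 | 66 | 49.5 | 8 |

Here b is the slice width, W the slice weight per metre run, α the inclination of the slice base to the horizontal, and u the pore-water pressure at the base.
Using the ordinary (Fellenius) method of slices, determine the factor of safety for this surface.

FS = 1.26

Ordinary method of slices: FS = Σ[c'·Δl_i + (W_i cosα_i − u_i·Δl_i)·tanφ'] / Σ W_i sinα_i, with Δl_i = b_i / cosα_i.
Slice 1: Δl = 1.9/cos(-0.6°) = 1.900 m; N'_1 = 34·cos(-0.6°) − 8·1.900 = 18.8; c'Δl = 26.79; W sinα = -0.4
Slice 2: Δl = 2.1/cos6.1° = 2.112 m; N'_2 = 111·cos6.1° − 16·2.112 = 76.6; c'Δl = 29.78; W sinα = 11.8
Slice 3: Δl = 2.4/cos13.7° = 2.470 m; N'_3 = 210·cos13.7° − 2·2.470 = 199.1; c'Δl = 34.83; W sinα = 49.7
Slice 4: Δl = 2.7/cos22.6° = 2.925 m; N'_4 = 294·cos22.6° − 52·2.925 = 119.3; c'Δl = 41.24; W sinα = 113.0
Slice 5: Δl = 1.4/cos30.3° = 1.622 m; N'_5 = 128·cos30.3° − 30·1.622 = 61.9; c'Δl = 22.86; W sinα = 64.6
Slice 6: Δl = 2.5/cos38.1° = 3.177 m; N'_6 = 171·cos38.1° − 18·3.177 = 77.4; c'Δl = 44.79; W sinα = 105.5
Slice 7: Δl = 2.4/cos49.5° = 3.695 m; N'_7 = 66·cos49.5° − 8·3.695 = 13.3; c'Δl = 52.11; W sinα = 50.2
Σc'Δl = 252.4 kN/m; ΣN' = 566.4 kN/m; ΣW sinα = 394.4 kN/m
Resisting = 252.4 + 566.4·tan23.2° = 252.4 + 242.7 = 495.1 kN/m
FS = 495.1 / 394.4 = 1.255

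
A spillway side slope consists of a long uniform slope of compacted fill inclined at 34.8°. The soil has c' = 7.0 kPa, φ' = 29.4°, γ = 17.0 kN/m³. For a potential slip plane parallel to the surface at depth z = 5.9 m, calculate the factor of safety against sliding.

For an infinite slope with a slip plane parallel to the surface (no pore pressure): FS = [c' + γz cos²β tanφ'] / [γz sinβ cosβ].
γz = 17.0·5.9 = 100.30 kN/m²
Numerator = 7.0 + 100.30·cos²34.8°·tan29.4° = 7.0 + 100.30·0.6743·0.5635 = 45.108 kPa
Denominator = 100.30·sin34.8°·cos34.8° = 100.30·0.5707·0.8211 = 47.005 kPa
FS = 45.108 / 47.005 = 0.960

FS = 0.96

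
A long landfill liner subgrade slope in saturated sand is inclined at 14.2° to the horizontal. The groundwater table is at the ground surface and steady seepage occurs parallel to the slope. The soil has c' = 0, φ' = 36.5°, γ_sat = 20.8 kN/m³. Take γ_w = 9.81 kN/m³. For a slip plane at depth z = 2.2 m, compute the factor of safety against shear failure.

With seepage parallel to the slope and the water table at the surface, the effective normal stress on the slip plane uses the buoyant unit weight γ' = γ_sat − γ_w while the driving shear stress uses γ_sat:
FS = [c' + γ' z cos²β tanφ'] / [γ_sat z sinβ cosβ]
(For c' = 0 this reduces to FS = (γ'/γ_sat)·tanφ'/tanβ.)
γ' = 20.8 − 9.81 = 10.99 kN/m³
Numerator = 0.0 + 10.99·2.2·cos²14.2°·tan36.5° = 0.0 + 10.99·2.2·0.9398·0.7400 = 16.814 kPa
Denominator = 20.8·2.2·sin14.2°·cos14.2° = 20.8·2.2·0.2453·0.9694 = 10.882 kPa
FS = 16.814 / 10.882 = 1.545

FS = 1.55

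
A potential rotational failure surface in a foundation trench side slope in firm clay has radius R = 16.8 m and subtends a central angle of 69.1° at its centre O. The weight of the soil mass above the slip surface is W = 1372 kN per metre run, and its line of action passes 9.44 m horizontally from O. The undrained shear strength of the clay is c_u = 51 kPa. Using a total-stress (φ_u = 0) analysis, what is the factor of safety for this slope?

FS = 1.34

Taking moments about the centre O, the resisting moment is provided by the undrained shear strength acting along the arc:
Arc length L_a = R·θ = 16.8·(69.1°·π/180) = 16.8·1.2060 = 20.26 m
M_R = c_u·L_a·R = 51·20.26·16.8 = 17359.8 kN·m/m
M_D = W·d = 1372·9.44 = 12951.7 kN·m/m
FS = M_R / M_D = 17359.8 / 12951.7 = 1.340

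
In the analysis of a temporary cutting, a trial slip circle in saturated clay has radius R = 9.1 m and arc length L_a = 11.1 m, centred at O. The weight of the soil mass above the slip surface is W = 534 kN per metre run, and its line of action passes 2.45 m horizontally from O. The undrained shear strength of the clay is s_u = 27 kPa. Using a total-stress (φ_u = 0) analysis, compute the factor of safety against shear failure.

Taking moments about the centre O, the resisting moment is provided by the undrained shear strength acting along the arc:
M_R = s_u·L_a·R = 27·11.10·9.1 = 2727.3 kN·m/m
M_D = W·d = 534·2.45 = 1308.3 kN·m/m
FS = M_R / M_D = 2727.3 / 1308.3 = 2.085

FS = 2.08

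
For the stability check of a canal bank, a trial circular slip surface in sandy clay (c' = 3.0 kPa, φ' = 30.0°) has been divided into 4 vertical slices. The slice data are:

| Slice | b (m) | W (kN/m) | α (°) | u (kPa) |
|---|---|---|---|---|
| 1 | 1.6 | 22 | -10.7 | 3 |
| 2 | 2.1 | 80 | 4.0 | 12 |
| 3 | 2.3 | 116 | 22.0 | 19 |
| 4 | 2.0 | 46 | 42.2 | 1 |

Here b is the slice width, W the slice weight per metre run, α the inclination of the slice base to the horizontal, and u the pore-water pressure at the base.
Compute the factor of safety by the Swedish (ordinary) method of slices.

FS = 1.59

Ordinary method of slices: FS = Σ[c'·Δl_i + (W_i cosα_i − u_i·Δl_i)·tanφ'] / Σ W_i sinα_i, with Δl_i = b_i / cosα_i.
Slice 1: Δl = 1.6/cos(-10.7°) = 1.628 m; N'_1 = 22·cos(-10.7°) − 3·1.628 = 16.7; c'Δl = 4.88; W sinα = -4.1
Slice 2: Δl = 2.1/cos4.0° = 2.105 m; N'_2 = 80·cos4.0° − 12·2.105 = 54.5; c'Δl = 6.32; W sinα = 5.6
Slice 3: Δl = 2.3/cos22.0° = 2.481 m; N'_3 = 116·cos22.0° − 19·2.481 = 60.4; c'Δl = 7.44; W sinα = 43.5
Slice 4: Δl = 2.0/cos42.2° = 2.700 m; N'_4 = 46·cos42.2° − 1·2.700 = 31.4; c'Δl = 8.10; W sinα = 30.9
Σc'Δl = 26.7 kN/m; ΣN' = 163.1 kN/m; ΣW sinα = 75.8 kN/m
Resisting = 26.7 + 163.1·tan30.0° = 26.7 + 94.2 = 120.9 kN/m
FS = 120.9 / 75.8 = 1.594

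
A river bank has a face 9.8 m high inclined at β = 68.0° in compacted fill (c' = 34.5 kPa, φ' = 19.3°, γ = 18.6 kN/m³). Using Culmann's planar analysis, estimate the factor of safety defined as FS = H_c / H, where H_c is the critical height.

H_c = (4c'/γ) · sinβ cosφ' / [1 − cos(β − φ')]
    = (4·34.5/18.6) · sin68.0°·cos19.3° / [1 − cos48.7°]
    = 7.419 · 0.8751 / 0.3400 = 19.10 m
FS = H_c / H = 19.10 / 9.8 = 1.949

FS = 1.95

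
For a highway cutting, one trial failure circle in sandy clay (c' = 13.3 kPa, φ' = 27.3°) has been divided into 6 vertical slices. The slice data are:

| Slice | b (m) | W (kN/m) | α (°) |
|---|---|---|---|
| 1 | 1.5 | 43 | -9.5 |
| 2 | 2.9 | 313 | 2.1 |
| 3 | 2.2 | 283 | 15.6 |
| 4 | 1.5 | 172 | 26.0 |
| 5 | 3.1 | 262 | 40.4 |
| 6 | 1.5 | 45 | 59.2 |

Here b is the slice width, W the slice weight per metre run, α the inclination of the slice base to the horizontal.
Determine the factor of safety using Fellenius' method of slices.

FS = 1.98

Ordinary method of slices: FS = Σ[c'·Δl_i + (W_i cosα_i)·tanφ'] / Σ W_i sinα_i, with Δl_i = b_i / cosα_i.
Slice 1: Δl = 1.5/cos(-9.5°) = 1.521 m; N'_1 = 43·cos(-9.5°) = 42.4; c'Δl = 20.23; W sinα = -7.1
Slice 2: Δl = 2.9/cos2.1° = 2.902 m; N'_2 = 313·cos2.1° = 312.8; c'Δl = 38.60; W sinα = 11.5
Slice 3: Δl = 2.2/cos15.6° = 2.284 m; N'_3 = 283·cos15.6° = 272.6; c'Δl = 30.38; W sinα = 76.1
Slice 4: Δl = 1.5/cos26.0° = 1.669 m; N'_4 = 172·cos26.0° = 154.6; c'Δl = 22.20; W sinα = 75.4
Slice 5: Δl = 3.1/cos40.4° = 4.071 m; N'_5 = 262·cos40.4° = 199.5; c'Δl = 54.14; W sinα = 169.8
Slice 6: Δl = 1.5/cos59.2° = 2.929 m; N'_6 = 45·cos59.2° = 23.0; c'Δl = 38.96; W sinα = 38.7
Σc'Δl = 204.5 kN/m; ΣN' = 1004.9 kN/m; ΣW sinα = 364.3 kN/m
Resisting = 204.5 + 1004.9·tan27.3° = 204.5 + 518.7 = 723.2 kN/m
FS = 723.2 / 364.3 = 1.985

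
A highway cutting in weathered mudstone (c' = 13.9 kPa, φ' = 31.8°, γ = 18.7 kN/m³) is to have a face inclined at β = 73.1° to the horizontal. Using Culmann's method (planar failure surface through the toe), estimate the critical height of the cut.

H_c = 9.72 m

Culmann's analysis gives the critical failure plane at α_cr = (β + φ')/2 = (73.1 + 31.8)/2 = 52.4°, and the critical height
H_c = (4c'/γ) · sinβ cosφ' / [1 − cos(β − φ')]
    = (4·13.9/18.7) · sin73.1°·cos31.8° / [1 − cos(41.3°)]
    = 2.973 · 0.9568·0.8499 / [1 − 0.7513]
    = 2.973 · 0.8132 / 0.2487
    = 9.72 m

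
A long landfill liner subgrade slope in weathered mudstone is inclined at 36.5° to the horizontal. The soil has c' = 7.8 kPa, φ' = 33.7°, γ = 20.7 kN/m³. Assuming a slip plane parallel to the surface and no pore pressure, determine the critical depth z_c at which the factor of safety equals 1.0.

Setting FS = 1.00 in FS = [c' + γz cos²β tanφ'] / [γz sinβ cosβ] and solving for z:
z = c' / [γ cosβ (FS·sinβ − cosβ·tanφ')]
  = 7.8 / [20.7·cos36.5°·(1.00·sin36.5° − cos36.5°·tan33.7°)]
  = 7.8 / [20.7·0.8039·(1.00·0.5948 − 0.8039·0.6669)]
  = 7.8 / 0.9770 = 7.983 m

z_c = 7.98 m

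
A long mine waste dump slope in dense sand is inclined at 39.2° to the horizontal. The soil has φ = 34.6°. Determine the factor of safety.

For a dry cohesionless infinite slope the factor of safety is FS = tanφ / tanβ.
FS = tan34.6° / tan39.2° = 0.6899 / 0.8156 = 0.846

FS = 0.85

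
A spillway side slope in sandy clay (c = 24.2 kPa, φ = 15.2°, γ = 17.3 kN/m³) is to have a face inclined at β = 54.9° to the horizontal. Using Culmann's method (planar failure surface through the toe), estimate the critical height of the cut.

H_c = 19.16 m

Culmann's analysis gives the critical failure plane at α_cr = (β + φ)/2 = (54.9 + 15.2)/2 = 35.0°, and the critical height
H_c = (4c/γ) · sinβ cosφ / [1 − cos(β − φ)]
    = (4·24.2/17.3) · sin54.9°·cos15.2° / [1 − cos(39.7°)]
    = 5.595 · 0.8181·0.9650 / [1 − 0.7694]
    = 5.595 · 0.7895 / 0.2306
    = 19.16 m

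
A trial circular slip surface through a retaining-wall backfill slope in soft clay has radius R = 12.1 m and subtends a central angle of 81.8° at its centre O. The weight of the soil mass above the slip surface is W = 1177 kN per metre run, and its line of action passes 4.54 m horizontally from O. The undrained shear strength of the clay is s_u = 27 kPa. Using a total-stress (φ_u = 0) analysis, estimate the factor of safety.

Taking moments about the centre O, the resisting moment is provided by the undrained shear strength acting along the arc:
Arc length L_a = R·θ = 12.1·(81.8°·π/180) = 12.1·1.4277 = 17.27 m
M_R = s_u·L_a·R = 27·17.27·12.1 = 5643.7 kN·m/m
M_D = W·d = 1177·4.54 = 5343.6 kN·m/m
FS = M_R / M_D = 5643.7 / 5343.6 = 1.056

FS = 1.06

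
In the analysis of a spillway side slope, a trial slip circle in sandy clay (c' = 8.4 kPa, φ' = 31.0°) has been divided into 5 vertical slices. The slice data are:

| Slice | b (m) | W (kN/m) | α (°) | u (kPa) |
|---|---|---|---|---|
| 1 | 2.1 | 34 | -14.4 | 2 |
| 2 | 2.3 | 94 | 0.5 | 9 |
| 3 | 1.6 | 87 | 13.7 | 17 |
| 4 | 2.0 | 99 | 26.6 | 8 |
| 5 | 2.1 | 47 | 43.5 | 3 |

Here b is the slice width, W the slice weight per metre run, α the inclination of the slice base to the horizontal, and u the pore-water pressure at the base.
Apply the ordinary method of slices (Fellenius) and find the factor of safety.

FS = 2.76

Ordinary method of slices: FS = Σ[c'·Δl_i + (W_i cosα_i − u_i·Δl_i)·tanφ'] / Σ W_i sinα_i, with Δl_i = b_i / cosα_i.
Slice 1: Δl = 2.1/cos(-14.4°) = 2.168 m; N'_1 = 34·cos(-14.4°) − 2·2.168 = 28.6; c'Δl = 18.21; W sinα = -8.5
Slice 2: Δl = 2.3/cos0.5° = 2.300 m; N'_2 = 94·cos0.5° − 9·2.300 = 73.3; c'Δl = 19.32; W sinα = 0.8
Slice 3: Δl = 1.6/cos13.7° = 1.647 m; N'_3 = 87·cos13.7° − 17·1.647 = 56.5; c'Δl = 13.83; W sinα = 20.6
Slice 4: Δl = 2.0/cos26.6° = 2.237 m; N'_4 = 99·cos26.6° − 8·2.237 = 70.6; c'Δl = 18.79; W sinα = 44.3
Slice 5: Δl = 2.1/cos43.5° = 2.895 m; N'_5 = 47·cos43.5° − 3·2.895 = 25.4; c'Δl = 24.32; W sinα = 32.4
Σc'Δl = 94.5 kN/m; ΣN' = 254.5 kN/m; ΣW sinα = 89.7 kN/m
Resisting = 94.5 + 254.5·tan31.0° = 94.5 + 152.9 = 247.4 kN/m
FS = 247.4 / 89.7 = 2.759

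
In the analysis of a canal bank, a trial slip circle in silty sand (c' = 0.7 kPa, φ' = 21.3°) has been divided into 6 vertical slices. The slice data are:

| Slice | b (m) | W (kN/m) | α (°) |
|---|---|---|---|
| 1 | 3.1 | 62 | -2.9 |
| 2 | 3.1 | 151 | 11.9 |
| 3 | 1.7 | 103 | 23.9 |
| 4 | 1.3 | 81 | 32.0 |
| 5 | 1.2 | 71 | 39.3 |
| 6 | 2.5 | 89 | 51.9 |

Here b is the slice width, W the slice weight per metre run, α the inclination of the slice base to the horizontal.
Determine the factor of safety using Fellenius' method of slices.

FS = 0.87

Ordinary method of slices: FS = Σ[c'·Δl_i + (W_i cosα_i)·tanφ'] / Σ W_i sinα_i, with Δl_i = b_i / cosα_i.
Slice 1: Δl = 3.1/cos(-2.9°) = 3.104 m; N'_1 = 62·cos(-2.9°) = 61.9; c'Δl = 2.17; W sinα = -3.1
Slice 2: Δl = 3.1/cos11.9° = 3.168 m; N'_2 = 151·cos11.9° = 147.8; c'Δl = 2.22; W sinα = 31.1
Slice 3: Δl = 1.7/cos23.9° = 1.859 m; N'_3 = 103·cos23.9° = 94.2; c'Δl = 1.30; W sinα = 41.7
Slice 4: Δl = 1.3/cos32.0° = 1.533 m; N'_4 = 81·cos32.0° = 68.7; c'Δl = 1.07; W sinα = 42.9
Slice 5: Δl = 1.2/cos39.3° = 1.551 m; N'_5 = 71·cos39.3° = 54.9; c'Δl = 1.09; W sinα = 45.0
Slice 6: Δl = 2.5/cos51.9° = 4.052 m; N'_6 = 89·cos51.9° = 54.9; c'Δl = 2.84; W sinα = 70.0
Σc'Δl = 10.7 kN/m; ΣN' = 482.4 kN/m; ΣW sinα = 227.7 kN/m
Resisting = 10.7 + 482.4·tan21.3° = 10.7 + 188.1 = 198.8 kN/m
FS = 198.8 / 227.7 = 0.873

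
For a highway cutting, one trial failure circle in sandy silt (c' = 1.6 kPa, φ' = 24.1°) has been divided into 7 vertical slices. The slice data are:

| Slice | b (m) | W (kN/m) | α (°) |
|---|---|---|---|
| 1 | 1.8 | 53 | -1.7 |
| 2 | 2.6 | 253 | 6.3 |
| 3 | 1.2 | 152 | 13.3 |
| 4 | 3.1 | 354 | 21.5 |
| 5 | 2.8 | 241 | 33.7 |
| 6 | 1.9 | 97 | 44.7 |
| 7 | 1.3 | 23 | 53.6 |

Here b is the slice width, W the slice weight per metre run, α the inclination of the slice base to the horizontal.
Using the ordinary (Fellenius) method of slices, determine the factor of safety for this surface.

Ordinary method of slices: FS = Σ[c'·Δl_i + (W_i cosα_i)·tanφ'] / Σ W_i sinα_i, with Δl_i = b_i / cosα_i.
Slice 1: Δl = 1.8/cos(-1.7°) = 1.801 m; N'_1 = 53·cos(-1.7°) = 53.0; c'Δl = 2.88; W sinα = -1.6
Slice 2: Δl = 2.6/cos6.3° = 2.616 m; N'_2 = 253·cos6.3° = 251.5; c'Δl = 4.19; W sinα = 27.8
Slice 3: Δl = 1.2/cos13.3° = 1.233 m; N'_3 = 152·cos13.3° = 147.9; c'Δl = 1.97; W sinα = 35.0
Slice 4: Δl = 3.1/cos21.5° = 3.332 m; N'_4 = 354·cos21.5° = 329.4; c'Δl = 5.33; W sinα = 129.7
Slice 5: Δl = 2.8/cos33.7° = 3.366 m; N'_5 = 241·cos33.7° = 200.5; c'Δl = 5.38; W sinα = 133.7
Slice 6: Δl = 1.9/cos44.7° = 2.673 m; N'_6 = 97·cos44.7° = 68.9; c'Δl = 4.28; W sinα = 68.2
Slice 7: Δl = 1.3/cos53.6° = 2.191 m; N'_7 = 23·cos53.6° = 13.6; c'Δl = 3.51; W sinα = 18.5
Σc'Δl = 27.5 kN/m; ΣN' = 1064.8 kN/m; ΣW sinα = 411.4 kN/m
Resisting = 27.5 + 1064.8·tan24.1° = 27.5 + 476.3 = 503.9 kN/m
FS = 503.9 / 411.4 = 1.225

FS = 1.22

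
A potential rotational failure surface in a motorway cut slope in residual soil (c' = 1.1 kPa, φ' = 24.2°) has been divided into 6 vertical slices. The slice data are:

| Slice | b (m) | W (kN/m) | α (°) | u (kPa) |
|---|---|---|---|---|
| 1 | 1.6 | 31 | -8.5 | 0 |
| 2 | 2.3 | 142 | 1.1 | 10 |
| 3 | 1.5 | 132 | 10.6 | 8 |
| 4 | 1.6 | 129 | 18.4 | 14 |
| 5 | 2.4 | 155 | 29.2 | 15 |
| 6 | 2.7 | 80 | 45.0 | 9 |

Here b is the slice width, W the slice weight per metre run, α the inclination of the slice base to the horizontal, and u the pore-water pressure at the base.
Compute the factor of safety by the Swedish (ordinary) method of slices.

FS = 1.19

Ordinary method of slices: FS = Σ[c'·Δl_i + (W_i cosα_i − u_i·Δl_i)·tanφ'] / Σ W_i sinα_i, with Δl_i = b_i / cosα_i.
Slice 1: Δl = 1.6/cos(-8.5°) = 1.618 m; N'_1 = 31·cos(-8.5°) − 0·1.618 = 30.7; c'Δl = 1.78; W sinα = -4.6
Slice 2: Δl = 2.3/cos1.1° = 2.300 m; N'_2 = 142·cos1.1° − 10·2.300 = 119.0; c'Δl = 2.53; W sinα = 2.7
Slice 3: Δl = 1.5/cos10.6° = 1.526 m; N'_3 = 132·cos10.6° − 8·1.526 = 117.5; c'Δl = 1.68; W sinα = 24.3
Slice 4: Δl = 1.6/cos18.4° = 1.686 m; N'_4 = 129·cos18.4° − 14·1.686 = 98.8; c'Δl = 1.85; W sinα = 40.7
Slice 5: Δl = 2.4/cos29.2° = 2.749 m; N'_5 = 155·cos29.2° − 15·2.749 = 94.1; c'Δl = 3.02; W sinα = 75.6
Slice 6: Δl = 2.7/cos45.0° = 3.818 m; N'_6 = 80·cos45.0° − 9·3.818 = 22.2; c'Δl = 4.20; W sinα = 56.6
Σc'Δl = 15.1 kN/m; ΣN' = 482.2 kN/m; ΣW sinα = 195.3 kN/m
Resisting = 15.1 + 482.2·tan24.2° = 15.1 + 216.7 = 231.8 kN/m
FS = 231.8 / 195.3 = 1.187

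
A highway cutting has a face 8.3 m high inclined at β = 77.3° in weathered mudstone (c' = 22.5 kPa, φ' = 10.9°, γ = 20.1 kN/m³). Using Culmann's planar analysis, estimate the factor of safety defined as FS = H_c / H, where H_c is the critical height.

FS = 0.86

H_c = (4c'/γ) · sinβ cosφ' / [1 − cos(β − φ')]
    = (4·22.5/20.1) · sin77.3°·cos10.9° / [1 − cos66.4°]
    = 4.478 · 0.9579 / 0.5997 = 7.15 m
FS = H_c / H = 7.15 / 8.3 = 0.862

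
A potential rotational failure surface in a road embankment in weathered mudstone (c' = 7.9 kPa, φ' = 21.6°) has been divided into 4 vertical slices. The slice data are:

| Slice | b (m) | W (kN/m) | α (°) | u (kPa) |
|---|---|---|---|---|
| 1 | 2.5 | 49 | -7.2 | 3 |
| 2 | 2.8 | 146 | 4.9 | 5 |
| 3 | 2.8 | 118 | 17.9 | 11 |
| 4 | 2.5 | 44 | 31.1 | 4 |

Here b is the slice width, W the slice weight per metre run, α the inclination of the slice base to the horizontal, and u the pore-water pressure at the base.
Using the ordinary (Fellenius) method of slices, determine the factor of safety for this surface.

FS = 3.04

Ordinary method of slices: FS = Σ[c'·Δl_i + (W_i cosα_i − u_i·Δl_i)·tanφ'] / Σ W_i sinα_i, with Δl_i = b_i / cosα_i.
Slice 1: Δl = 2.5/cos(-7.2°) = 2.520 m; N'_1 = 49·cos(-7.2°) − 3·2.520 = 41.1; c'Δl = 19.91; W sinα = -6.1
Slice 2: Δl = 2.8/cos4.9° = 2.810 m; N'_2 = 146·cos4.9° − 5·2.810 = 131.4; c'Δl = 22.20; W sinα = 12.5
Slice 3: Δl = 2.8/cos17.9° = 2.942 m; N'_3 = 118·cos17.9° − 11·2.942 = 79.9; c'Δl = 23.25; W sinα = 36.3
Slice 4: Δl = 2.5/cos31.1° = 2.920 m; N'_4 = 44·cos31.1° − 4·2.920 = 26.0; c'Δl = 23.07; W sinα = 22.7
Σc'Δl = 88.4 kN/m; ΣN' = 278.4 kN/m; ΣW sinα = 65.3 kN/m
Resisting = 88.4 + 278.4·tan21.6° = 88.4 + 110.2 = 198.6 kN/m
FS = 198.6 / 65.3 = 3.041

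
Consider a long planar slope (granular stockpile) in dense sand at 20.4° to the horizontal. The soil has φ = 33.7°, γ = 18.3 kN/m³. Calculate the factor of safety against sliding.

FS = 1.79

For a dry cohesionless infinite slope the factor of safety is FS = tanφ / tanβ.
FS = tan33.7° / tan20.4° = 0.6669 / 0.3719 = 1.793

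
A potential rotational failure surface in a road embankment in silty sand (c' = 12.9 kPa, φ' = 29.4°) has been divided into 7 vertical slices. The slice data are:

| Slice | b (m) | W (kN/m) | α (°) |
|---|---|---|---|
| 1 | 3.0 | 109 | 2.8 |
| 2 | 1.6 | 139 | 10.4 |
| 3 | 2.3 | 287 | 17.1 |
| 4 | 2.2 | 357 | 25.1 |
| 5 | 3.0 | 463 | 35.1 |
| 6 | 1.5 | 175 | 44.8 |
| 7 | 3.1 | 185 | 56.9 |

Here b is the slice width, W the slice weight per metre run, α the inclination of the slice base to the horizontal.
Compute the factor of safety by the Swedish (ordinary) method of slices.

Ordinary method of slices: FS = Σ[c'·Δl_i + (W_i cosα_i)·tanφ'] / Σ W_i sinα_i, with Δl_i = b_i / cosα_i.
Slice 1: Δl = 3.0/cos2.8° = 3.004 m; N'_1 = 109·cos2.8° = 108.9; c'Δl = 38.75; W sinα = 5.3
Slice 2: Δl = 1.6/cos10.4° = 1.627 m; N'_2 = 139·cos10.4° = 136.7; c'Δl = 20.98; W sinα = 25.1
Slice 3: Δl = 2.3/cos17.1° = 2.406 m; N'_3 = 287·cos17.1° = 274.3; c'Δl = 31.04; W sinα = 84.4
Slice 4: Δl = 2.2/cos25.1° = 2.429 m; N'_4 = 357·cos25.1° = 323.3; c'Δl = 31.34; W sinα = 151.4
Slice 5: Δl = 3.0/cos35.1° = 3.667 m; N'_5 = 463·cos35.1° = 378.8; c'Δl = 47.30; W sinα = 266.2
Slice 6: Δl = 1.5/cos44.8° = 2.114 m; N'_6 = 175·cos44.8° = 124.2; c'Δl = 27.27; W sinα = 123.3
Slice 7: Δl = 3.1/cos56.9° = 5.677 m; N'_7 = 185·cos56.9° = 101.0; c'Δl = 73.23; W sinα = 155.0
Σc'Δl = 269.9 kN/m; ΣN' = 1447.2 kN/m; ΣW sinα = 810.8 kN/m
Resisting = 269.9 + 1447.2·tan29.4° = 269.9 + 815.5 = 1085.4 kN/m
FS = 1085.4 / 810.8 = 1.339

FS = 1.34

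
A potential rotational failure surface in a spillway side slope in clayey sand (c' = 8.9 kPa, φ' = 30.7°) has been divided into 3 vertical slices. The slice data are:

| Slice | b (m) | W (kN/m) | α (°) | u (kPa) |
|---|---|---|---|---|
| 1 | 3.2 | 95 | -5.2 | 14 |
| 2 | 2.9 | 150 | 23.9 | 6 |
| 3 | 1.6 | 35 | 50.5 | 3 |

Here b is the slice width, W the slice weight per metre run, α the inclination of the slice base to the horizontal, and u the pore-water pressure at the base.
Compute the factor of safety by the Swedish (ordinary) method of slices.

FS = 2.37

Ordinary method of slices: FS = Σ[c'·Δl_i + (W_i cosα_i − u_i·Δl_i)·tanφ'] / Σ W_i sinα_i, with Δl_i = b_i / cosα_i.
Slice 1: Δl = 3.2/cos(-5.2°) = 3.213 m; N'_1 = 95·cos(-5.2°) − 14·3.213 = 49.6; c'Δl = 28.60; W sinα = -8.6
Slice 2: Δl = 2.9/cos23.9° = 3.172 m; N'_2 = 150·cos23.9° − 6·3.172 = 118.1; c'Δl = 28.23; W sinα = 60.8
Slice 3: Δl = 1.6/cos50.5° = 2.515 m; N'_3 = 35·cos50.5° − 3·2.515 = 14.7; c'Δl = 22.39; W sinα = 27.0
Σc'Δl = 79.2 kN/m; ΣN' = 182.4 kN/m; ΣW sinα = 79.2 kN/m
Resisting = 79.2 + 182.4·tan30.7° = 79.2 + 108.3 = 187.5 kN/m
FS = 187.5 / 79.2 = 2.369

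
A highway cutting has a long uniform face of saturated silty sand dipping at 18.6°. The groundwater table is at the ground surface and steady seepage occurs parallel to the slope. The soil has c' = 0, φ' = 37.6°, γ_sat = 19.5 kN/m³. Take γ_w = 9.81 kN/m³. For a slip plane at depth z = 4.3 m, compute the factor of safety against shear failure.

FS = 1.14

With seepage parallel to the slope and the water table at the surface, the effective normal stress on the slip plane uses the buoyant unit weight γ' = γ_sat − γ_w while the driving shear stress uses γ_sat:
FS = [c' + γ' z cos²β tanφ'] / [γ_sat z sinβ cosβ]
(For c' = 0 this reduces to FS = (γ'/γ_sat)·tanφ'/tanβ.)
γ' = 19.5 − 9.81 = 9.69 kN/m³
Numerator = 0.0 + 9.69·4.3·cos²18.6°·tan37.6° = 0.0 + 9.69·4.3·0.8983·0.7701 = 28.823 kPa
Denominator = 19.5·4.3·sin18.6°·cos18.6° = 19.5·4.3·0.3190·0.9478 = 25.348 kPa
FS = 28.823 / 25.348 = 1.137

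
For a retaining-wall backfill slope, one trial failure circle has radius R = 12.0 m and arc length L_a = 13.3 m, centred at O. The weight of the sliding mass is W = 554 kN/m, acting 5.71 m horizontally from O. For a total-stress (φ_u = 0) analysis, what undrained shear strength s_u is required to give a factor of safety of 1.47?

s_u = 29.1 kPa

FS = s_u·L_a·R / (W·d), so s_u = FS·W·d / (L_a·R).
s_u = 1.47·554·5.71 / (13.30·12.0) = 4650.1 / 159.60 = 29.14 kPa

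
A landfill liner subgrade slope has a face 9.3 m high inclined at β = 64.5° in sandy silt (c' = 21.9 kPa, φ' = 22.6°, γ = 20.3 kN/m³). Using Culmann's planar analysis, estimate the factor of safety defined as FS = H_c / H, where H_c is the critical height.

H_c = (4c'/γ) · sinβ cosφ' / [1 − cos(β − φ')]
    = (4·21.9/20.3) · sin64.5°·cos22.6° / [1 − cos41.9°]
    = 4.315 · 0.8333 / 0.2557 = 14.06 m
FS = H_c / H = 14.06 / 9.3 = 1.512

FS = 1.51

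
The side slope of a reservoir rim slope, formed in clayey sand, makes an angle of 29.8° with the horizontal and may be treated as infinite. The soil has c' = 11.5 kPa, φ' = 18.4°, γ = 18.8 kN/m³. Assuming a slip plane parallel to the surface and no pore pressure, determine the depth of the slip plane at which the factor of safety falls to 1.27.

z = 2.06 m

Setting FS = 1.27 in FS = [c' + γz cos²β tanφ'] / [γz sinβ cosβ] and solving for z:
z = c' / [γ cosβ (FS·sinβ − cosβ·tanφ')]
  = 11.5 / [18.8·cos29.8°·(1.27·sin29.8° − cos29.8°·tan18.4°)]
  = 11.5 / [18.8·0.8678·(1.27·0.4970 − 0.8678·0.3327)]
  = 11.5 / 5.5874 = 2.058 m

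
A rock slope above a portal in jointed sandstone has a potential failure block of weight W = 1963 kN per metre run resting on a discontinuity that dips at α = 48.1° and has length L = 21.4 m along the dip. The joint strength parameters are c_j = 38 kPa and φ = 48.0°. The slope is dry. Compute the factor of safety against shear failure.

FS = 1.55

Resolving the block weight along and normal to the plane and applying the Mohr–Coulomb strength on the joint:
N' = W cosα = 1963·cos48.1° = 1311.0 kN/m
Driving force T = W sinα = 1963·sin48.1° = 1461.1 kN/m
Resisting force R = c_j·L + N'·tanφ = 38·21.4 + 1311.0·tan48.0° = 813.2 + 1456.0 = 2269.2 kN/m
FS = R / T = 2269.2 / 1461.1 = 1.553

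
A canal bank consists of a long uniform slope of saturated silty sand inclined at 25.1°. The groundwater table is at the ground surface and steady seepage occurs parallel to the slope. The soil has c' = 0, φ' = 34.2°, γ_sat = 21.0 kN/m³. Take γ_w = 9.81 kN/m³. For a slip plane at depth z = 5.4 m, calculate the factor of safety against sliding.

With seepage parallel to the slope and the water table at the surface, the effective normal stress on the slip plane uses the buoyant unit weight γ' = γ_sat − γ_w while the driving shear stress uses γ_sat:
FS = [c' + γ' z cos²β tanφ'] / [γ_sat z sinβ cosβ]
(For c' = 0 this reduces to FS = (γ'/γ_sat)·tanφ'/tanβ.)
γ' = 21.0 − 9.81 = 11.19 kN/m³
Numerator = 0.0 + 11.19·5.4·cos²25.1°·tan34.2° = 0.0 + 11.19·5.4·0.8201·0.6796 = 33.676 kPa
Denominator = 21.0·5.4·sin25.1°·cos25.1° = 21.0·5.4·0.4242·0.9056 = 43.562 kPa
FS = 33.676 / 43.562 = 0.773

FS = 0.77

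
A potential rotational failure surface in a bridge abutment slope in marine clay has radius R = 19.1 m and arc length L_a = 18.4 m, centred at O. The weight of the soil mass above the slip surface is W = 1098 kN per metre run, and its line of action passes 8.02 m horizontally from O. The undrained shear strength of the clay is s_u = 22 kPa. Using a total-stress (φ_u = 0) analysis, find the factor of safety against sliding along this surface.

FS = 0.88

Taking moments about the centre O, the resisting moment is provided by the undrained shear strength acting along the arc:
M_R = s_u·L_a·R = 22·18.40·19.1 = 7731.7 kN·m/m
M_D = W·d = 1098·8.02 = 8806.0 kN·m/m
FS = M_R / M_D = 7731.7 / 8806.0 = 0.878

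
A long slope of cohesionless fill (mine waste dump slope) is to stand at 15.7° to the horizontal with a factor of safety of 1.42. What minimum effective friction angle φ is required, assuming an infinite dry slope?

φ = 21.8°

FS = tanφ/tanβ ⇒ tanφ = FS · tanβ = 1.42 · tan15.7° = 0.3991
φ = arctan(0.3991) = 21.76°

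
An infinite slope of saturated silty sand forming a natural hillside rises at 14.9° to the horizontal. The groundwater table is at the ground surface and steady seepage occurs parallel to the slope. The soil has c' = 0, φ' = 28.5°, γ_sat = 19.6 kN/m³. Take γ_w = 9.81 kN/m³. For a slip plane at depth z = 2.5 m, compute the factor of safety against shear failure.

FS = 1.02

With seepage parallel to the slope and the water table at the surface, the effective normal stress on the slip plane uses the buoyant unit weight γ' = γ_sat − γ_w while the driving shear stress uses γ_sat:
FS = [c' + γ' z cos²β tanφ'] / [γ_sat z sinβ cosβ]
(For c' = 0 this reduces to FS = (γ'/γ_sat)·tanφ'/tanβ.)
γ' = 19.6 − 9.81 = 9.79 kN/m³
Numerator = 0.0 + 9.79·2.5·cos²14.9°·tan28.5° = 0.0 + 9.79·2.5·0.9339·0.5430 = 12.410 kPa
Denominator = 19.6·2.5·sin14.9°·cos14.9° = 19.6·2.5·0.2571·0.9664 = 12.176 kPa
FS = 12.410 / 12.176 = 1.019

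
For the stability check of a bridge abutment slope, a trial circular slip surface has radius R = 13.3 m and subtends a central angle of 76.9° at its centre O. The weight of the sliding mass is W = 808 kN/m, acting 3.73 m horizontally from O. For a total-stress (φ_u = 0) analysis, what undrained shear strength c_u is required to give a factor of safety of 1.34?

FS = c_u·L_a·R / (W·d), so c_u = FS·W·d / (L_a·R).
Arc length L_a = R·θ = 13.3·(76.9°·π/180) = 13.3·1.3422 = 17.85 m
c_u = 1.34·808·3.73 / (17.85·13.3) = 4038.5 / 237.41 = 17.01 kPa

c_u = 17.0 kPa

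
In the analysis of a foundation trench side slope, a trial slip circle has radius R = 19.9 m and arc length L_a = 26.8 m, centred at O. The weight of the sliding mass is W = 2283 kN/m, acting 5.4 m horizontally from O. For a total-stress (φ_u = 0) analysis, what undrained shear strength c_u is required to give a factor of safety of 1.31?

c_u = 30.3 kPa

FS = c_u·L_a·R / (W·d), so c_u = FS·W·d / (L_a·R).
c_u = 1.31·2283·5.4 / (26.80·19.9) = 16149.9 / 533.32 = 30.28 kPa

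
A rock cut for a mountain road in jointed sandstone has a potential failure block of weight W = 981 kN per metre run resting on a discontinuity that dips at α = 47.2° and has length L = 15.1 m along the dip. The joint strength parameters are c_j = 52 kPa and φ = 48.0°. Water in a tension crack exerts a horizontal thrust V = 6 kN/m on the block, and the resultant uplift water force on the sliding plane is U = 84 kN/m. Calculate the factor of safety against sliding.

FS = 1.97

Resolving the block weight along and normal to the plane and applying the Mohr–Coulomb strength on the joint:
N' = W cosα − U − V sinα = 981·cos47.2° − 84 − 6·sin47.2° = 578.1 kN/m
Driving force T = W sinα + V cosα = 981·sin47.2° + 6·cos47.2° = 723.9 kN/m
Resisting force R = c_j·L + N'·tanφ = 52·15.1 + 578.1·tan48.0° = 785.2 + 642.1 = 1427.3 kN/m
FS = R / T = 1427.3 / 723.9 = 1.972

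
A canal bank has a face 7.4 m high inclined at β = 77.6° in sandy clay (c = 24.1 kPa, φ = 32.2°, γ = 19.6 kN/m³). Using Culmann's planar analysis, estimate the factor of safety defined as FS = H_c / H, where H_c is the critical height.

H_c = (4c/γ) · sinβ cosφ / [1 − cos(β − φ)]
    = (4·24.1/19.6) · sin77.6°·cos32.2° / [1 − cos45.4°]
    = 4.918 · 0.8265 / 0.2978 = 13.65 m
FS = H_c / H = 13.65 / 7.4 = 1.844

FS = 1.84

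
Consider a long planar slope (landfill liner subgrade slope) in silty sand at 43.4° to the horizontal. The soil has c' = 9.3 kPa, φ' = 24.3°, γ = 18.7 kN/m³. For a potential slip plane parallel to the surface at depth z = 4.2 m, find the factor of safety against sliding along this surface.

FS = 0.71

For an infinite slope with a slip plane parallel to the surface (no pore pressure): FS = [c' + γz cos²β tanφ'] / [γz sinβ cosβ].
γz = 18.7·4.2 = 78.54 kN/m²
Numerator = 9.3 + 78.54·cos²43.4°·tan24.3° = 9.3 + 78.54·0.5279·0.4515 = 28.021 kPa
Denominator = 78.54·sin43.4°·cos43.4° = 78.54·0.6871·0.7266 = 39.209 kPa
FS = 28.021 / 39.209 = 0.715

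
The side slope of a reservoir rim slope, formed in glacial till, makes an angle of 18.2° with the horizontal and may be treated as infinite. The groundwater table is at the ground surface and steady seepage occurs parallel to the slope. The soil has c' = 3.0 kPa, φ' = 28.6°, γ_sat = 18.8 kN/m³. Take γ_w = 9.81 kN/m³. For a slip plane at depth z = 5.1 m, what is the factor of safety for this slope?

With seepage parallel to the slope and the water table at the surface, the effective normal stress on the slip plane uses the buoyant unit weight γ' = γ_sat − γ_w while the driving shear stress uses γ_sat:
FS = [c' + γ' z cos²β tanφ'] / [γ_sat z sinβ cosβ]
γ' = 18.8 − 9.81 = 8.99 kN/m³
Numerator = 3.0 + 8.99·5.1·cos²18.2°·tan28.6° = 3.0 + 8.99·5.1·0.9024·0.5452 = 25.559 kPa
Denominator = 18.8·5.1·sin18.2°·cos18.2° = 18.8·5.1·0.3123·0.9500 = 28.449 kPa
FS = 25.559 / 28.449 = 0.898

FS = 0.90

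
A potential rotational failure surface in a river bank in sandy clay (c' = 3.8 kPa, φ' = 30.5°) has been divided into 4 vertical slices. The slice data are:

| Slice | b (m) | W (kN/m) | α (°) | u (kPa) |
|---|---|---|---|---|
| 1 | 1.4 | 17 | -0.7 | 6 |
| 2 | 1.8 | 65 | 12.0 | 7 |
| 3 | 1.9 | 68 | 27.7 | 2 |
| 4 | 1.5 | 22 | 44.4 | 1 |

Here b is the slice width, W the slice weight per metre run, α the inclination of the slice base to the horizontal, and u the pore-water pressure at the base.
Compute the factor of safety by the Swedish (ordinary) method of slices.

Ordinary method of slices: FS = Σ[c'·Δl_i + (W_i cosα_i − u_i·Δl_i)·tanφ'] / Σ W_i sinα_i, with Δl_i = b_i / cosα_i.
Slice 1: Δl = 1.4/cos(-0.7°) = 1.400 m; N'_1 = 17·cos(-0.7°) − 6·1.400 = 8.6; c'Δl = 5.32; W sinα = -0.2
Slice 2: Δl = 1.8/cos12.0° = 1.840 m; N'_2 = 65·cos12.0° − 7·1.840 = 50.7; c'Δl = 6.99; W sinα = 13.5
Slice 3: Δl = 1.9/cos27.7° = 2.146 m; N'_3 = 68·cos27.7° − 2·2.146 = 55.9; c'Δl = 8.15; W sinα = 31.6
Slice 4: Δl = 1.5/cos44.4° = 2.099 m; N'_4 = 22·cos44.4° − 1·2.099 = 13.6; c'Δl = 7.98; W sinα = 15.4
Σc'Δl = 28.4 kN/m; ΣN' = 128.8 kN/m; ΣW sinα = 60.3 kN/m
Resisting = 28.4 + 128.8·tan30.5° = 28.4 + 75.9 = 104.3 kN/m
FS = 104.3 / 60.3 = 1.730

FS = 1.73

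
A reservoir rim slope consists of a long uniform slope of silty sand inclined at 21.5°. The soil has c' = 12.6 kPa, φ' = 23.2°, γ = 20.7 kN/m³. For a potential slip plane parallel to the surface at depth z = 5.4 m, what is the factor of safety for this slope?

For an infinite slope with a slip plane parallel to the surface (no pore pressure): FS = [c' + γz cos²β tanφ'] / [γz sinβ cosβ].
γz = 20.7·5.4 = 111.78 kN/m²
Numerator = 12.6 + 111.78·cos²21.5°·tan23.2° = 12.6 + 111.78·0.8657·0.4286 = 54.074 kPa
Denominator = 111.78·sin21.5°·cos21.5° = 111.78·0.3665·0.9304 = 38.117 kPa
FS = 54.074 / 38.117 = 1.419

FS = 1.42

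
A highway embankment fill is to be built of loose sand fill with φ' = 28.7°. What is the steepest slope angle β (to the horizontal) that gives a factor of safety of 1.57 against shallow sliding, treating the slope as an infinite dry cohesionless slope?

For an infinite dry cohesionless slope FS = tanφ'/tanβ, so tanβ = tanφ' / FS.
tanβ = tan28.7° / 1.57 = 0.5475 / 1.57 = 0.3487
β = arctan(0.3487) = 19.22°

β = 19.2°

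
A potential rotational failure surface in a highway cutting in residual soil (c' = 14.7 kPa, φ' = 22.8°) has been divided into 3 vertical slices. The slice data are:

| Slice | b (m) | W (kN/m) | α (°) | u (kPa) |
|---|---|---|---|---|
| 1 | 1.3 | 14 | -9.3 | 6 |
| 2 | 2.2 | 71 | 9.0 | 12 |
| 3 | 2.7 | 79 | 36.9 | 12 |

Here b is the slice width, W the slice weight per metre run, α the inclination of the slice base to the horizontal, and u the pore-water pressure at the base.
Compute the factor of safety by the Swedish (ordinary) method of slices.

FS = 2.35

Ordinary method of slices: FS = Σ[c'·Δl_i + (W_i cosα_i − u_i·Δl_i)·tanφ'] / Σ W_i sinα_i, with Δl_i = b_i / cosα_i.
Slice 1: Δl = 1.3/cos(-9.3°) = 1.317 m; N'_1 = 14·cos(-9.3°) − 6·1.317 = 5.9; c'Δl = 19.36; W sinα = -2.3
Slice 2: Δl = 2.2/cos9.0° = 2.227 m; N'_2 = 71·cos9.0° − 12·2.227 = 43.4; c'Δl = 32.74; W sinα = 11.1
Slice 3: Δl = 2.7/cos36.9° = 3.376 m; N'_3 = 79·cos36.9° − 12·3.376 = 22.7; c'Δl = 49.63; W sinα = 47.4
Σc'Δl = 101.7 kN/m; ΣN' = 72.0 kN/m; ΣW sinα = 56.3 kN/m
Resisting = 101.7 + 72.0·tan22.8° = 101.7 + 30.3 = 132.0 kN/m
FS = 132.0 / 56.3 = 2.345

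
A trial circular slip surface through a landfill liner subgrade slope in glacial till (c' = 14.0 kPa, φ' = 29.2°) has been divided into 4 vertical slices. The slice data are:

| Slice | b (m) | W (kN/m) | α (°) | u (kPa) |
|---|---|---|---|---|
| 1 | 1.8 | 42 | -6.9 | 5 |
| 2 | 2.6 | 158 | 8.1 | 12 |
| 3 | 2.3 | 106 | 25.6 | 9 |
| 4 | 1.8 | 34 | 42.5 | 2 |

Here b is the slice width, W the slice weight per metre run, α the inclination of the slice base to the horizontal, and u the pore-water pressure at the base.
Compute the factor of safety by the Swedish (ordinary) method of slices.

FS = 3.16

Ordinary method of slices: FS = Σ[c'·Δl_i + (W_i cosα_i − u_i·Δl_i)·tanφ'] / Σ W_i sinα_i, with Δl_i = b_i / cosα_i.
Slice 1: Δl = 1.8/cos(-6.9°) = 1.813 m; N'_1 = 42·cos(-6.9°) − 5·1.813 = 32.6; c'Δl = 25.38; W sinα = -5.0
Slice 2: Δl = 2.6/cos8.1° = 2.626 m; N'_2 = 158·cos8.1° − 12·2.626 = 124.9; c'Δl = 36.77; W sinα = 22.3
Slice 3: Δl = 2.3/cos25.6° = 2.550 m; N'_3 = 106·cos25.6° − 9·2.550 = 72.6; c'Δl = 35.71; W sinα = 45.8
Slice 4: Δl = 1.8/cos42.5° = 2.441 m; N'_4 = 34·cos42.5° − 2·2.441 = 20.2; c'Δl = 34.18; W sinα = 23.0
Σc'Δl = 132.0 kN/m; ΣN' = 250.4 kN/m; ΣW sinα = 86.0 kN/m
Resisting = 132.0 + 250.4·tan29.2° = 132.0 + 139.9 = 272.0 kN/m
FS = 272.0 / 86.0 = 3.163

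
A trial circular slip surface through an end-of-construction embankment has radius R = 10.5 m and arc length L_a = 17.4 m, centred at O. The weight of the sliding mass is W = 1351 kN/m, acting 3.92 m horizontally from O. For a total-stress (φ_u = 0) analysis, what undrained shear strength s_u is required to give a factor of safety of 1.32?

FS = s_u·L_a·R / (W·d), so s_u = FS·W·d / (L_a·R).
s_u = 1.32·1351·3.92 / (17.40·10.5) = 6990.6 / 182.70 = 38.26 kPa

s_u = 38.3 kPa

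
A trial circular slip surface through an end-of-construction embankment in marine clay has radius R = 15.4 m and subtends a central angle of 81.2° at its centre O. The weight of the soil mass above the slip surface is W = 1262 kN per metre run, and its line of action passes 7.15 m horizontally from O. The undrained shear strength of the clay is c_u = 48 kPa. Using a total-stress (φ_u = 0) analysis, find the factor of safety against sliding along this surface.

FS = 1.79

Taking moments about the centre O, the resisting moment is provided by the undrained shear strength acting along the arc:
Arc length L_a = R·θ = 15.4·(81.2°·π/180) = 15.4·1.4172 = 21.82 m
M_R = c_u·L_a·R = 48·21.82·15.4 = 16133.0 kN·m/m
M_D = W·d = 1262·7.15 = 9023.3 kN·m/m
FS = M_R / M_D = 16133.0 / 9023.3 = 1.788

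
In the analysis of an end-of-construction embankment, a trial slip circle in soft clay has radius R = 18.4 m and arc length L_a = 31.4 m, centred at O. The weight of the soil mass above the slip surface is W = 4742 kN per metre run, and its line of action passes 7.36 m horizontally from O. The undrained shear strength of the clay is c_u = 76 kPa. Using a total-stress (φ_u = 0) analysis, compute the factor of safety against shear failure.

FS = 1.26

Taking moments about the centre O, the resisting moment is provided by the undrained shear strength acting along the arc:
M_R = c_u·L_a·R = 76·31.40·18.4 = 43909.8 kN·m/m
M_D = W·d = 4742·7.36 = 34901.1 kN·m/m
FS = M_R / M_D = 43909.8 / 34901.1 = 1.258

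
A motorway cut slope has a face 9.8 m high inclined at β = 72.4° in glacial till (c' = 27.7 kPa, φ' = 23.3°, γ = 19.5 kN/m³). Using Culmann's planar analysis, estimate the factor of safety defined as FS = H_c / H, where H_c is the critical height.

H_c = (4c'/γ) · sinβ cosφ' / [1 − cos(β − φ')]
    = (4·27.7/19.5) · sin72.4°·cos23.3° / [1 − cos49.1°]
    = 5.682 · 0.8755 / 0.3453 = 14.41 m
FS = H_c / H = 14.41 / 9.8 = 1.470

FS = 1.47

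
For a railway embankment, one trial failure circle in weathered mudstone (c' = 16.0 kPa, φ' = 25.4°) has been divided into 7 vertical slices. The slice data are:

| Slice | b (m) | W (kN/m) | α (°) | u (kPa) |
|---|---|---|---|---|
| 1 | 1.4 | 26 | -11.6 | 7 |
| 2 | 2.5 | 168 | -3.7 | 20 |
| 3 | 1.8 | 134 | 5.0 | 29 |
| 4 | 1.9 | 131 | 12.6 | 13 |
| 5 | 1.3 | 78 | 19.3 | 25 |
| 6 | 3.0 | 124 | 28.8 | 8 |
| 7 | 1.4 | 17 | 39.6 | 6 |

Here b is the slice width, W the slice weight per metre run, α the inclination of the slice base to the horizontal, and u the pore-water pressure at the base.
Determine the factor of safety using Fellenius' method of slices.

FS = 3.63

Ordinary method of slices: FS = Σ[c'·Δl_i + (W_i cosα_i − u_i·Δl_i)·tanφ'] / Σ W_i sinα_i, with Δl_i = b_i / cosα_i.
Slice 1: Δl = 1.4/cos(-11.6°) = 1.429 m; N'_1 = 26·cos(-11.6°) − 7·1.429 = 15.5; c'Δl = 22.87; W sinα = -5.2
Slice 2: Δl = 2.5/cos(-3.7°) = 2.505 m; N'_2 = 168·cos(-3.7°) − 20·2.505 = 117.5; c'Δl = 40.08; W sinα = -10.8
Slice 3: Δl = 1.8/cos5.0° = 1.807 m; N'_3 = 134·cos5.0° − 29·1.807 = 81.1; c'Δl = 28.91; W sinα = 11.7
Slice 4: Δl = 1.9/cos12.6° = 1.947 m; N'_4 = 131·cos12.6° − 13·1.947 = 102.5; c'Δl = 31.15; W sinα = 28.6
Slice 5: Δl = 1.3/cos19.3° = 1.377 m; N'_5 = 78·cos19.3° − 25·1.377 = 39.2; c'Δl = 22.04; W sinα = 25.8
Slice 6: Δl = 3.0/cos28.8° = 3.423 m; N'_6 = 124·cos28.8° − 8·3.423 = 81.3; c'Δl = 54.78; W sinα = 59.7
Slice 7: Δl = 1.4/cos39.6° = 1.817 m; N'_7 = 17·cos39.6° − 6·1.817 = 2.2; c'Δl = 29.07; W sinα = 10.8
Σc'Δl = 228.9 kN/m; ΣN' = 439.3 kN/m; ΣW sinα = 120.5 kN/m
Resisting = 228.9 + 439.3·tan25.4° = 228.9 + 208.6 = 437.5 kN/m
FS = 437.5 / 120.5 = 3.629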